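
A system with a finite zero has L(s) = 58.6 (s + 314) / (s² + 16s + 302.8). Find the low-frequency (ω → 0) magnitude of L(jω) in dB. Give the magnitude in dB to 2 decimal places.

L(0) = 58.6 × 314 / 302.8 = 60.768
20 log₁₀(60.768) = 35.673 dB

35.67 dB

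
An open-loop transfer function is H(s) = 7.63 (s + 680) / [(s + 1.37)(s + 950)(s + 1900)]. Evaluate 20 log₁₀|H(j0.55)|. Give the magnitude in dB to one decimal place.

-54.2 dB

|j0.55 + 680| = √(0.55² + 680²) = 680
|j0.55 + 1.37| = √(0.55² + 1.37²) = 1.476
|j0.55 + 950| = √(0.55² + 950²) = 950
|j0.55 + 1900| = √(0.55² + 1900²) = 1900
|H(j0.55)| = 7.63 × 680 / (1.476 × 950 × 1900) = 0.0019471
20 log₁₀(0.0019471) = -54.21 dB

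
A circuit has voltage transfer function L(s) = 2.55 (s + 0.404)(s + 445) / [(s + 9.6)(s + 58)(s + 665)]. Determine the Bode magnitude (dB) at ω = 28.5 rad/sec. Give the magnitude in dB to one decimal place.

|j28.5 + 0.404| = √(28.5² + 0.404²) = 28.5
|j28.5 + 445| = √(28.5² + 445²) = 445.9
|j28.5 + 9.6| = √(28.5² + 9.6²) = 30.07
|j28.5 + 58| = √(28.5² + 58²) = 64.62
|j28.5 + 665| = √(28.5² + 665²) = 665.6
|L(j28.5)| = 2.55 × 28.5 × 445.9 / (30.07 × 64.62 × 665.6) = 0.025054
20 log₁₀(0.025054) = -32.02 dB

-32.0 dB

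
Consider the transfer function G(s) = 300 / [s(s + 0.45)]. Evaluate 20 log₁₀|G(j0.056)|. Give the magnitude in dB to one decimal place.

81.4 dB

|j0.056 + 0.45| = √(0.056² + 0.45²) = 0.4535
|j0.056| = 0.056
|G(j0.056)| = 300 / (0.4535 × 0.056) = 11814
20 log₁₀(11814) = 81.45 dB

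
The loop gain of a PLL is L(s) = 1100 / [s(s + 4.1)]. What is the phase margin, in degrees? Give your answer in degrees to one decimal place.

Gain crossover: |L(jω)| = 1 at ω ≈ 33 rad/sec.
∠L(j33) = −90° − arctan(33/4.1) ≈ -172.93°
PM = 180° + (-172.93°) = 7.07°

7.1°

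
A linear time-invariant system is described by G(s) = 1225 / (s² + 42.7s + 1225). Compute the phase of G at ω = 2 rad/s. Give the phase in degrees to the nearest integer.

-4°

∠[(j2)² + 42.7(j2) + 1225] = ∠[1221 + j85.4] = 4.00°
∠G(j2) = −4.00° = -4.00°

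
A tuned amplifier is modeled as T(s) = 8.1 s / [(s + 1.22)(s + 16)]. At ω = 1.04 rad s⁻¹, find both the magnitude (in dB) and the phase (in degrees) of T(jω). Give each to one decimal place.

|T| = -9.7 dB, ∠T = 45.8°

|j1.04| = 1.04
|j1.04 + 1.22| = √(1.04² + 1.22²) = 1.603
|j1.04 + 16| = √(1.04² + 16²) = 16.03
|T(j1.04)| = 8.1 × 1.04 / (1.603 × 16.03) = 0.32773
20 log₁₀(0.32773) = -9.69 dB
∠(j1.04) = 90.00°
∠(j1.04 + 1.22) = arctan(1.04/1.22) = 40.45°
∠(j1.04 + 16) = arctan(1.04/16) = 3.72°
∠T(j1.04) = 90.00° − (40.45° + 3.72°) = 45.83°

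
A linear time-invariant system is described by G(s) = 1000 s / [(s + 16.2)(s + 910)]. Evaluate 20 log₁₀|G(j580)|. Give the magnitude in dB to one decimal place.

-0.7 dB

|j580| = 580
|j580 + 16.2| = √(580² + 16.2²) = 580.2
|j580 + 910| = √(580² + 910²) = 1079
|G(j580)| = 1000 × 580 / (580.2 × 1079) = 0.92632
20 log₁₀(0.92632) = -0.66 dB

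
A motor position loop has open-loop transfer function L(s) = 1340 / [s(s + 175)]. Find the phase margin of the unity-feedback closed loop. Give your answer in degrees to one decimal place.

Gain crossover: |L(jω)| = 1 at ω ≈ 7.65 rad/s.
∠L(j7.65) = −90° − arctan(7.65/175) ≈ -92.50°
PM = 180° + (-92.50°) = 87.50°

87.5°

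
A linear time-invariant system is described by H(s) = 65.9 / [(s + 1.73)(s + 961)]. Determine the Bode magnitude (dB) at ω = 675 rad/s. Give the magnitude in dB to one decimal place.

|j675 + 1.73| = √(675² + 1.73²) = 675
|j675 + 961| = √(675² + 961²) = 1174
|H(j675)| = 65.9 / (675 × 1174) = 8.3133e-05
20 log₁₀(8.3133e-05) = -81.60 dB

-81.6 dB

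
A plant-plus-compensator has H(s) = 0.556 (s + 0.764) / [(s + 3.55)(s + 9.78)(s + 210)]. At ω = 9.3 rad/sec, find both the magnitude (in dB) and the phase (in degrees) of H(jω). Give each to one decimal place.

|H| = -74.7 dB, ∠H = -29.9 deg

|j9.3 + 0.764| = √(9.3² + 0.764²) = 9.331
|j9.3 + 3.55| = √(9.3² + 3.55²) = 9.955
|j9.3 + 9.78| = √(9.3² + 9.78²) = 13.5
|j9.3 + 210| = √(9.3² + 210²) = 210.2
|H(j9.3)| = 0.556 × 9.331 / (9.955 × 13.5 × 210.2) = 0.00018372
20 log₁₀(0.00018372) = -74.72 dB
∠(j9.3 + 0.764) = arctan(9.3/0.764) = 85.30°
∠(j9.3 + 3.55) = arctan(9.3/3.55) = 69.11°
∠(j9.3 + 9.78) = arctan(9.3/9.78) = 43.56°
∠(j9.3 + 210) = arctan(9.3/210) = 2.54°
∠H(j9.3) = 85.30° − (69.11° + 43.56° + 2.54°) = -29.90°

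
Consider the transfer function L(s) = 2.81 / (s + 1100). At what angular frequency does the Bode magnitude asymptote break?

1100 rad/s

The single real pole at s = −1100 gives a corner at ω = 1100 rad/s.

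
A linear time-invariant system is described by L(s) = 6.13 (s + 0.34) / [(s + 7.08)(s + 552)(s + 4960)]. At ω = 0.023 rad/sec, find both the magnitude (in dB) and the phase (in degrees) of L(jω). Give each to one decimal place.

|j0.023 + 0.34| = √(0.023² + 0.34²) = 0.3408
|j0.023 + 7.08| = √(0.023² + 7.08²) = 7.08
|j0.023 + 552| = √(0.023² + 552²) = 552
|j0.023 + 4960| = √(0.023² + 4960²) = 4960
|L(j0.023)| = 6.13 × 0.3408 / (7.08 × 552 × 4960) = 1.0776e-07
20 log₁₀(1.0776e-07) = -139.35 dB
∠(j0.023 + 0.34) = arctan(0.023/0.34) = 3.87°
∠(j0.023 + 7.08) = arctan(0.023/7.08) = 0.19°
∠(j0.023 + 552) = arctan(0.023/552) = 0.00°
∠(j0.023 + 4960) = arctan(0.023/4960) = 0.00°
∠L(j0.023) = 3.87° − (0.19° + 0.00° + 0.00°) = 3.68°

|L| = -139.4 dB, ∠L = 3.7°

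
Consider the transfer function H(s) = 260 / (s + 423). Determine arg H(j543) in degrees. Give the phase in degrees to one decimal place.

-52.1 deg

∠(j543 + 423) = arctan(543/423) = 52.08°
∠H(j543) = −52.08° = -52.08°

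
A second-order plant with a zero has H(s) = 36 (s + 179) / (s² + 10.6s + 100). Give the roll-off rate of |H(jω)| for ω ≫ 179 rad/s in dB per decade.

-20 dB/decade

With 1 zero and 2 poles, the high-frequency asymptotic slope is 20 × (1 − 2) = -20 dB/decade.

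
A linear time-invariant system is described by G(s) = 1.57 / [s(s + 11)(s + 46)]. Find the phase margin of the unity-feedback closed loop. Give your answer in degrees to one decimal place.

90.0°

Gain crossover: |G(jω)| = 1 at ω ≈ 0.0031 rad/sec.
∠G(j0.0031) = −90° − arctan(0.0031/11) − arctan(0.0031/46) ≈ -90.02°
PM = 180° + (-90.02°) = 89.98°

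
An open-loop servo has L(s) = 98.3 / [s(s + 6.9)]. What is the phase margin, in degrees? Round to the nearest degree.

38 deg

Gain crossover: |L(jω)| = 1 at ω ≈ 8.79 rad s⁻¹.
∠L(j8.79) = −90° − arctan(8.79/6.9) ≈ -141.88°
PM = 180° + (-141.88°) = 38.12°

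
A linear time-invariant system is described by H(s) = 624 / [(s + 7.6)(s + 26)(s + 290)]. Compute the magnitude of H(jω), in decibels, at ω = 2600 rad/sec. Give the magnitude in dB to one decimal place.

|j2600 + 7.6| = √(2600² + 7.6²) = 2600
|j2600 + 26| = √(2600² + 26²) = 2600
|j2600 + 290| = √(2600² + 290²) = 2616
|H(j2600)| = 624 / (2600 × 2600 × 2616) = 3.5282e-08
20 log₁₀(3.5282e-08) = -149.05 dB

-149.0 dB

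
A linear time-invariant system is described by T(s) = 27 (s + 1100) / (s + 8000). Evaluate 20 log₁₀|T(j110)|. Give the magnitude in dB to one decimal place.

|j110 + 1100| = √(110² + 1100²) = 1105
|j110 + 8000| = √(110² + 8000²) = 8001
|T(j110)| = 27 × 1105 / 8001 = 3.7307
20 log₁₀(3.7307) = 11.44 dB

11.4 dB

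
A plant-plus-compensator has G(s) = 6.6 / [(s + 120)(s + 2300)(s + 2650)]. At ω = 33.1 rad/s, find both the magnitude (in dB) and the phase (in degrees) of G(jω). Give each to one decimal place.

|G| = -161.2 dB, ∠G = -17.0 deg

|j33.1 + 120| = √(33.1² + 120²) = 124.5
|j33.1 + 2300| = √(33.1² + 2300²) = 2300
|j33.1 + 2650| = √(33.1² + 2650²) = 2650
|G(j33.1)| = 6.6 / (124.5 × 2300 × 2650) = 8.6974e-09
20 log₁₀(8.6974e-09) = -161.21 dB
∠(j33.1 + 120) = arctan(33.1/120) = 15.42°
∠(j33.1 + 2300) = arctan(33.1/2300) = 0.82°
∠(j33.1 + 2650) = arctan(33.1/2650) = 0.72°
∠G(j33.1) = − (15.42° + 0.82° + 0.72°) = -16.96°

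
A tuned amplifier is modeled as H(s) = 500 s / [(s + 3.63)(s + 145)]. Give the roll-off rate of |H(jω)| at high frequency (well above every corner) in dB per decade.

With 1 zero and 2 poles, the high-frequency asymptotic slope is 20 × (1 − 2) = -20 dB/decade.

-20 dB/decade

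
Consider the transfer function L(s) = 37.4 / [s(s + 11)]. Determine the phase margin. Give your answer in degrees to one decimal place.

73.5°

Gain crossover: |L(jω)| = 1 at ω ≈ 3.26 rad/s.
∠L(j3.26) = −90° − arctan(3.26/11) ≈ -106.51°
PM = 180° + (-106.51°) = 73.49°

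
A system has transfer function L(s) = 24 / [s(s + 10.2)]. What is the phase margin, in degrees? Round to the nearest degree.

Gain crossover: |L(jω)| = 1 at ω ≈ 2.3 rad s⁻¹.
∠L(j2.3) = −90° − arctan(2.3/10.2) ≈ -102.68°
PM = 180° + (-102.68°) = 77.32°

77°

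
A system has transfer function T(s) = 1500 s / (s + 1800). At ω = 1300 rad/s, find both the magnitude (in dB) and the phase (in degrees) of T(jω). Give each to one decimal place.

|T| = 58.9 dB, ∠T = 54.2°

|j1300| = 1300
|j1300 + 1800| = √(1300² + 1800²) = 2220
|T(j1300)| = 1500 × 1300 / 2220 = 878.24
20 log₁₀(878.24) = 58.87 dB
∠(j1300) = 90.00°
∠(j1300 + 1800) = arctan(1300/1800) = 35.84°
∠T(j1300) = 90.00° − 35.84° = 54.16°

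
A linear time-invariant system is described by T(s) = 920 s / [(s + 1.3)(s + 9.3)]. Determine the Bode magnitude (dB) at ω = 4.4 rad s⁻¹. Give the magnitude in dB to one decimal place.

|j4.4| = 4.4
|j4.4 + 1.3| = √(4.4² + 1.3²) = 4.588
|j4.4 + 9.3| = √(4.4² + 9.3²) = 10.29
|T(j4.4)| = 920 × 4.4 / (4.588 × 10.29) = 85.757
20 log₁₀(85.757) = 38.67 dB

38.7 dB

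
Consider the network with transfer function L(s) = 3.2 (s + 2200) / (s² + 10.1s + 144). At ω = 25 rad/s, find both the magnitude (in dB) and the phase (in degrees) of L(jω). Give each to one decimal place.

|L| = 22.3 dB, ∠L = -151.7°

|j25 + 2200| = √(25² + 2200²) = 2200
|(j25)² + 10.1(j25) + 144| = |-481 + j252.5| = 543.2
|L(j25)| = 3.2 × 2200 / 543.2 = 12.96
20 log₁₀(12.96) = 22.25 dB
∠(j25 + 2200) = arctan(25/2200) = 0.65°
∠[(j25)² + 10.1(j25) + 144] = ∠[-481 + j252.5] = 152.30°
∠L(j25) = 0.65° − 152.30° = -151.65°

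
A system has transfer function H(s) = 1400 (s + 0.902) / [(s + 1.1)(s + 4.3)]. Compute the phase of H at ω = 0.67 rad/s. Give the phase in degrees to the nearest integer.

∠(j0.67 + 0.902) = arctan(0.67/0.902) = 36.60°
∠(j0.67 + 1.1) = arctan(0.67/1.1) = 31.35°
∠(j0.67 + 4.3) = arctan(0.67/4.3) = 8.86°
∠H(j0.67) = 36.60° − (31.35° + 8.86°) = -3.60°

-4 deg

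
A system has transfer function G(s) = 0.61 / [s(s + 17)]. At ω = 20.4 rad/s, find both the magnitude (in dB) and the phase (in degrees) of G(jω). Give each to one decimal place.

|j20.4 + 17| = √(20.4² + 17²) = 26.55
|j20.4| = 20.4
|G(j20.4)| = 0.61 / (26.55 × 20.4) = 0.001126
20 log₁₀(0.001126) = -58.97 dB
∠(j20.4 + 17) = arctan(20.4/17) = 50.19°
∠(j20.4) = 90.00°
∠G(j20.4) = − (50.19° + 90.00°) = -140.19°

|G| = -59.0 dB, ∠G = -140.2°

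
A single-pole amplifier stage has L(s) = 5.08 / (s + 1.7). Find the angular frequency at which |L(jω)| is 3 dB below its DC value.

For a single-pole low-pass, the −3 dB point is at the pole: ω = 1.7 rad/sec.

1.7 rad/sec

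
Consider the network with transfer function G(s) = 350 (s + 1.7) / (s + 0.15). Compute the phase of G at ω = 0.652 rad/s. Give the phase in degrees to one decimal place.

-56.1 deg

∠(j0.652 + 1.7) = arctan(0.652/1.7) = 20.98°
∠(j0.652 + 0.15) = arctan(0.652/0.15) = 77.04°
∠G(j0.652) = 20.98° − 77.04° = -56.06°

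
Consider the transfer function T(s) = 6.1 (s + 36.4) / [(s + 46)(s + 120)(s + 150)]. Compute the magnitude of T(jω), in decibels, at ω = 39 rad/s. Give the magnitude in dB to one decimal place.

-71.2 dB

|j39 + 36.4| = √(39² + 36.4²) = 53.35
|j39 + 46| = √(39² + 46²) = 60.31
|j39 + 120| = √(39² + 120²) = 126.2
|j39 + 150| = √(39² + 150²) = 155
|T(j39)| = 6.1 × 53.35 / (60.31 × 126.2 × 155) = 0.00027593
20 log₁₀(0.00027593) = -71.18 dB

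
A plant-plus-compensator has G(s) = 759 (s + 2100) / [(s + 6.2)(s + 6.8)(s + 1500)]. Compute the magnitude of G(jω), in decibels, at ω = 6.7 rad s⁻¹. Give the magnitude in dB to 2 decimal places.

|j6.7 + 2100| = √(6.7² + 2100²) = 2100
|j6.7 + 6.2| = √(6.7² + 6.2²) = 9.129
|j6.7 + 6.8| = √(6.7² + 6.8²) = 9.546
|j6.7 + 1500| = √(6.7² + 1500²) = 1500
|G(j6.7)| = 759 × 2100 / (9.129 × 9.546 × 1500) = 12.194
20 log₁₀(12.194) = 21.723 dB

21.72 dB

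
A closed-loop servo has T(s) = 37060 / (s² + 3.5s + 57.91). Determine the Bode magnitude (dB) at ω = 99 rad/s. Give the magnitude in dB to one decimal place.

11.6 dB

|(j99)² + 3.5(j99) + 57.91| = |-9743.1 + j346.5| = 9749
|T(j99)| = 37060 / 9749 = 3.8013
20 log₁₀(3.8013) = 11.60 dB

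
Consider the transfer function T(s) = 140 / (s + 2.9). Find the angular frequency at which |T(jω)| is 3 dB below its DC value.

For a single-pole low-pass, the −3 dB point is at the pole: ω = 2.9 rad/sec.

2.9 rad/sec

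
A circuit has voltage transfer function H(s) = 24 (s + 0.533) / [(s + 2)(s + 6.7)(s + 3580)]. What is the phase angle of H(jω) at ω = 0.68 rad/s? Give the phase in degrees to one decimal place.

∠(j0.68 + 0.533) = arctan(0.68/0.533) = 51.91°
∠(j0.68 + 2) = arctan(0.68/2) = 18.78°
∠(j0.68 + 6.7) = arctan(0.68/6.7) = 5.80°
∠(j0.68 + 3580) = arctan(0.68/3580) = 0.01°
∠H(j0.68) = 51.91° − (18.78° + 5.80° + 0.01°) = 27.33°

27.3°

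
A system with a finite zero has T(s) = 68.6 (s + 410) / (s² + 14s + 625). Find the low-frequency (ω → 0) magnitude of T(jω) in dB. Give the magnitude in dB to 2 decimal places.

T(0) = 68.6 × 410 / 625 = 45.002
20 log₁₀(45.002) = 33.065 dB

33.06 dB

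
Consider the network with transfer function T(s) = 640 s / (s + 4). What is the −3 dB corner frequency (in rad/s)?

For a single-pole high-pass, the −3 dB point is at the pole: ω = 4 rad/s.

4 rad/s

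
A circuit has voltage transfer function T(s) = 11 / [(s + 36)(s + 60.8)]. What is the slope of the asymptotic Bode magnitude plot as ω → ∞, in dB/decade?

-40 dB/decade

With 0 zeros and 2 poles, the high-frequency asymptotic slope is 20 × (0 − 2) = -40 dB/decade.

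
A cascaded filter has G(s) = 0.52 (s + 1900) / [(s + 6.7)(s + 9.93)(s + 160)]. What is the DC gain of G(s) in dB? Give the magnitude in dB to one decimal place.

-20.6 dB

G(0) = 0.52 × 1900 / (6.7 × 9.93 × 160) = 0.092814
20 log₁₀(0.092814) = -20.65 dB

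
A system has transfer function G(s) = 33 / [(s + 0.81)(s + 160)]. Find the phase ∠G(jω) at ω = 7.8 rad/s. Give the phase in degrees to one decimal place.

∠(j7.8 + 0.81) = arctan(7.8/0.81) = 84.07°
∠(j7.8 + 160) = arctan(7.8/160) = 2.79°
∠G(j7.8) = − (84.07° + 2.79°) = -86.86°

-86.9°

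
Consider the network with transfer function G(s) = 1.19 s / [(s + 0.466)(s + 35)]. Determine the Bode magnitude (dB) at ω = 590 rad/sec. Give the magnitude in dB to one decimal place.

|j590| = 590
|j590 + 0.466| = √(590² + 0.466²) = 590
|j590 + 35| = √(590² + 35²) = 591
|G(j590)| = 1.19 × 590 / (590 × 591) = 0.0020134
20 log₁₀(0.0020134) = -53.92 dB

-53.9 dB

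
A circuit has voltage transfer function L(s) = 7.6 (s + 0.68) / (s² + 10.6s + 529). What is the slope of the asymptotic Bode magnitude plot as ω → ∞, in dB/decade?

With 1 zero and 2 poles, the high-frequency asymptotic slope is 20 × (1 − 2) = -20 dB/decade.

-20 dB/decade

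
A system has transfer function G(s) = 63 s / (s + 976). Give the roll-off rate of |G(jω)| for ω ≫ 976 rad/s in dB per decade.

0 dB/decade

With 1 zero and 1 pole, the high-frequency asymptotic slope is 20 × (1 − 1) = 0 dB/decade.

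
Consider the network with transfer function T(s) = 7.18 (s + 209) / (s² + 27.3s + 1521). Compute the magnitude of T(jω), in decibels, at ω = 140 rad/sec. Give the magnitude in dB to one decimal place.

-20.2 dB

|j140 + 209| = √(140² + 209²) = 251.6
|(j140)² + 27.3(j140) + 1521| = |-18079 + j3822| = 1.848e+04
|T(j140)| = 7.18 × 251.6 / 1.848e+04 = 0.097745
20 log₁₀(0.097745) = -20.20 dB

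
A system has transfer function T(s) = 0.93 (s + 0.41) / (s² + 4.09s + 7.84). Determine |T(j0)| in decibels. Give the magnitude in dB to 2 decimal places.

-26.26 dB

T(0) = 0.93 × 0.41 / 7.84 = 0.048635
20 log₁₀(0.048635) = -26.261 dB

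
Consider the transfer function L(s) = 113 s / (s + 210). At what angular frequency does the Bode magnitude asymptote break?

210 rad s⁻¹

The single real pole at s = −210 gives a corner at ω = 210 rad s⁻¹.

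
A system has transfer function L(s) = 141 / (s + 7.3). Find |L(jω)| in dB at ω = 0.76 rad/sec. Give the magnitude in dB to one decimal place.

|j0.76 + 7.3| = √(0.76² + 7.3²) = 7.339
|L(j0.76)| = 141 / 7.339 = 19.211
20 log₁₀(19.211) = 25.67 dB

25.7 dB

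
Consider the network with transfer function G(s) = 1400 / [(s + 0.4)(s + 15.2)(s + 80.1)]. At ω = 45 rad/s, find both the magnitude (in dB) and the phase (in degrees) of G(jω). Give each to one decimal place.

|G| = -42.9 dB, ∠G = -190.2°

|j45 + 0.4| = √(45² + 0.4²) = 45
|j45 + 15.2| = √(45² + 15.2²) = 47.5
|j45 + 80.1| = √(45² + 80.1²) = 91.87
|G(j45)| = 1400 / (45 × 47.5 × 91.87) = 0.007129
20 log₁₀(0.007129) = -42.94 dB
∠(j45 + 0.4) = arctan(45/0.4) = 89.49°
∠(j45 + 15.2) = arctan(45/15.2) = 71.34°
∠(j45 + 80.1) = arctan(45/80.1) = 29.33°
∠G(j45) = − (89.49° + 71.34° + 29.33°) = -190.15°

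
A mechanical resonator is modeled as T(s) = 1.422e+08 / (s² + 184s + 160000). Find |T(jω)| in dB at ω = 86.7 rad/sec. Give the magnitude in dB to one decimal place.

59.3 dB

|(j86.7)² + 184(j86.7) + 160000| = |1.5248e+05 + j15953| = 1.533e+05
|T(j86.7)| = 1.422e+08 / 1.533e+05 = 927.5
20 log₁₀(927.5) = 59.35 dB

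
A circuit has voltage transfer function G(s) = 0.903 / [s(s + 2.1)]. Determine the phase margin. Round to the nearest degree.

79°

Gain crossover: |G(jω)| = 1 at ω ≈ 0.422 rad/s.
∠G(j0.422) = −90° − arctan(0.422/2.1) ≈ -101.35°
PM = 180° + (-101.35°) = 78.65°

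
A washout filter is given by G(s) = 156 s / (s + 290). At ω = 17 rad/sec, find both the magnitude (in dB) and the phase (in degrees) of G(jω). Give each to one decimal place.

|G| = 19.2 dB, ∠G = 86.6 deg

|j17| = 17
|j17 + 290| = √(17² + 290²) = 290.5
|G(j17)| = 156 × 17 / 290.5 = 9.1292
20 log₁₀(9.1292) = 19.21 dB
∠(j17) = 90.00°
∠(j17 + 290) = arctan(17/290) = 3.35°
∠G(j17) = 90.00° − 3.35° = 86.65°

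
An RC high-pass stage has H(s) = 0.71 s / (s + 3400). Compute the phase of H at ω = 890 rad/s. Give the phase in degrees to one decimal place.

∠(j890) = 90.00°
∠(j890 + 3400) = arctan(890/3400) = 14.67°
∠H(j890) = 90.00° − 14.67° = 75.33°

75.3°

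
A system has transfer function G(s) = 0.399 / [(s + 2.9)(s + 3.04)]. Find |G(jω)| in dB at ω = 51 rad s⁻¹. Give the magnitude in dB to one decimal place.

|j51 + 2.9| = √(51² + 2.9²) = 51.08
|j51 + 3.04| = √(51² + 3.04²) = 51.09
|G(j51)| = 0.399 / (51.08 × 51.09) = 0.00015288
20 log₁₀(0.00015288) = -76.31 dB

-76.3 dB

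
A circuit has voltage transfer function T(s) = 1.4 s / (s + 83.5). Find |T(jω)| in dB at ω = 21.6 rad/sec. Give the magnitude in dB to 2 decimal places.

-9.10 dB

|j21.6| = 21.6
|j21.6 + 83.5| = √(21.6² + 83.5²) = 86.25
|T(j21.6)| = 1.4 × 21.6 / 86.25 = 0.35061
20 log₁₀(0.35061) = -9.103 dB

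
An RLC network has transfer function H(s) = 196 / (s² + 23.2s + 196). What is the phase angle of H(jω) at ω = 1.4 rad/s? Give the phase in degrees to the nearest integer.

∠[(j1.4)² + 23.2(j1.4) + 196] = ∠[194.04 + j32.48] = 9.50°
∠H(j1.4) = −9.50° = -9.50°

-10°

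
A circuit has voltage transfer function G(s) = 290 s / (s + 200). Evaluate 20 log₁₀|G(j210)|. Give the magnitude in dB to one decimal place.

|j210| = 210
|j210 + 200| = √(210² + 200²) = 290
|G(j210)| = 290 × 210 / 290 = 210
20 log₁₀(210) = 46.44 dB

46.4 dB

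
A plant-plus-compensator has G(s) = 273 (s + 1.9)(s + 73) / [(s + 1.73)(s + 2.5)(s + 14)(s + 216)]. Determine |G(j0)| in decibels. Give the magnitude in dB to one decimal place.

G(0) = 273 × 1.9 × 73 / (1.73 × 2.5 × 14 × 216) = 2.8952
20 log₁₀(2.8952) = 9.23 dB

9.2 dB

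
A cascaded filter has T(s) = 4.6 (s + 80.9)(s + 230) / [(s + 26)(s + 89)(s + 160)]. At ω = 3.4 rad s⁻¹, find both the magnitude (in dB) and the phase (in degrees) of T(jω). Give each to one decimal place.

|j3.4 + 80.9| = √(3.4² + 80.9²) = 80.97
|j3.4 + 230| = √(3.4² + 230²) = 230
|j3.4 + 26| = √(3.4² + 26²) = 26.22
|j3.4 + 89| = √(3.4² + 89²) = 89.06
|j3.4 + 160| = √(3.4² + 160²) = 160
|T(j3.4)| = 4.6 × 80.97 × 230 / (26.22 × 89.06 × 160) = 0.22924
20 log₁₀(0.22924) = -12.79 dB
∠(j3.4 + 80.9) = arctan(3.4/80.9) = 2.41°
∠(j3.4 + 230) = arctan(3.4/230) = 0.85°
∠(j3.4 + 26) = arctan(3.4/26) = 7.45°
∠(j3.4 + 89) = arctan(3.4/89) = 2.19°
∠(j3.4 + 160) = arctan(3.4/160) = 1.22°
∠T(j3.4) = 2.41° + 0.85° − (7.45° + 2.19° + 1.22°) = -7.60°

|T| = -12.8 dB, ∠T = -7.6°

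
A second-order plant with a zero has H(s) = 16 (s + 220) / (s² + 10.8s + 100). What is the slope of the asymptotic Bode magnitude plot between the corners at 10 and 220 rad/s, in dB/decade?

-40 dB/decade

In this band the factors already past their corner are: complex pole pair at ωₙ ≈ 10; net slope = -40 dB/decade.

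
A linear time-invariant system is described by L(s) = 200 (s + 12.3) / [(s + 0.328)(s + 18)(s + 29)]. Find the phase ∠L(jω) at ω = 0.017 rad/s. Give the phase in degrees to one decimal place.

∠(j0.017 + 12.3) = arctan(0.017/12.3) = 0.08°
∠(j0.017 + 0.328) = arctan(0.017/0.328) = 2.97°
∠(j0.017 + 18) = arctan(0.017/18) = 0.05°
∠(j0.017 + 29) = arctan(0.017/29) = 0.03°
∠L(j0.017) = 0.08° − (2.97° + 0.05° + 0.03°) = -2.98°

-3.0 deg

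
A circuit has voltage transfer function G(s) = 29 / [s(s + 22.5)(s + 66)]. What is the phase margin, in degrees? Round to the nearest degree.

90 deg

Gain crossover: |G(jω)| = 1 at ω ≈ 0.0195 rad/sec.
∠G(j0.0195) = −90° − arctan(0.0195/22.5) − arctan(0.0195/66) ≈ -90.07°
PM = 180° + (-90.07°) = 89.93°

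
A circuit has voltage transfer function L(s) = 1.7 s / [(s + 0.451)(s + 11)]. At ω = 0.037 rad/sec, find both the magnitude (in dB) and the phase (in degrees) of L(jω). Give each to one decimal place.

|L| = -38.0 dB, ∠L = 85.1°

|j0.037| = 0.037
|j0.037 + 0.451| = √(0.037² + 0.451²) = 0.4525
|j0.037 + 11| = √(0.037² + 11²) = 11
|L(j0.037)| = 1.7 × 0.037 / (0.4525 × 11) = 0.012636
20 log₁₀(0.012636) = -37.97 dB
∠(j0.037) = 90.00°
∠(j0.037 + 0.451) = arctan(0.037/0.451) = 4.69°
∠(j0.037 + 11) = arctan(0.037/11) = 0.19°
∠L(j0.037) = 90.00° − (4.69° + 0.19°) = 85.12°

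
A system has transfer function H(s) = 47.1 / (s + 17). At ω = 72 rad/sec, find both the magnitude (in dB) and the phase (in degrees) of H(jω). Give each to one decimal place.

|j72 + 17| = √(72² + 17²) = 73.98
|H(j72)| = 47.1 / 73.98 = 0.63666
20 log₁₀(0.63666) = -3.92 dB
∠(j72 + 17) = arctan(72/17) = 76.72°
∠H(j72) = −76.72° = -76.72°

|H| = -3.9 dB, ∠H = -76.7 deg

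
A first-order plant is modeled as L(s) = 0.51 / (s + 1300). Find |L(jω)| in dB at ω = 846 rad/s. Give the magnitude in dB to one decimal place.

-69.7 dB

|j846 + 1300| = √(846² + 1300²) = 1551
|L(j846)| = 0.51 / 1551 = 0.00032881
20 log₁₀(0.00032881) = -69.66 dB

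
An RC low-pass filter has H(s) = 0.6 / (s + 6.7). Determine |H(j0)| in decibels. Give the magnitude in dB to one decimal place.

H(0) = 0.6 / 6.7 = 0.089552
20 log₁₀(0.089552) = -20.96 dB

-21.0 dB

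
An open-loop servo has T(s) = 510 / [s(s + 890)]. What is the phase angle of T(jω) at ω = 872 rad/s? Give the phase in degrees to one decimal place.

-134.4°

∠(j872 + 890) = arctan(872/890) = 44.41°
∠(j872) = 90.00°
∠T(j872) = − (44.41° + 90.00°) = -134.41°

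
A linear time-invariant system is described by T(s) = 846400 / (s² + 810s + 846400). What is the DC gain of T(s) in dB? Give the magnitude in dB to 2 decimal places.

T(0) = 846400 / 846400 = 1
20 log₁₀(1) = 0.000 dB

0.00 dB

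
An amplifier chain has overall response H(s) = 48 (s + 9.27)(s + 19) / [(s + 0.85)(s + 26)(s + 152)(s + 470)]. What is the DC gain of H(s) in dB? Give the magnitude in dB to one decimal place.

-45.4 dB

H(0) = 48 × 9.27 × 19 / (0.85 × 26 × 152 × 470) = 0.0053548
20 log₁₀(0.0053548) = -45.43 dB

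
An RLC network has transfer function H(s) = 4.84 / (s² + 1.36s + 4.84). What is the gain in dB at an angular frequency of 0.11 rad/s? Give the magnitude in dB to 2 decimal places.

0.02 dB

|(j0.11)² + 1.36(j0.11) + 4.84| = |4.8279 + j0.1496| = 4.83
|H(j0.11)| = 4.84 / 4.83 = 1.002
20 log₁₀(1.002) = 0.018 dB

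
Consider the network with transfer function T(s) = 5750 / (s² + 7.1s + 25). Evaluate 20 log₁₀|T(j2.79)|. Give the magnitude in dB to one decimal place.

|(j2.79)² + 7.1(j2.79) + 25| = |17.216 + j19.809| = 26.24
|T(j2.79)| = 5750 / 26.24 = 219.09
20 log₁₀(219.09) = 46.81 dB

46.8 dB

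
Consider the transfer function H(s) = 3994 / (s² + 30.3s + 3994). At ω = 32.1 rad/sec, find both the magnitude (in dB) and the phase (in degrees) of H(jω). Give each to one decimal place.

|H| = 2.1 dB, ∠H = -18.2 deg

|(j32.1)² + 30.3(j32.1) + 3994| = |2963.6 + j972.63| = 3119
|H(j32.1)| = 3994 / 3119 = 1.2805
20 log₁₀(1.2805) = 2.15 dB
∠[(j32.1)² + 30.3(j32.1) + 3994] = ∠[2963.6 + j972.63] = 18.17°
∠H(j32.1) = −18.17° = -18.17°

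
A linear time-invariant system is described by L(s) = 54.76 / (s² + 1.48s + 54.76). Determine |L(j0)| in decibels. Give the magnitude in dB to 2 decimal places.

L(0) = 54.76 / 54.76 = 1
20 log₁₀(1) = 0.000 dB

0.00 dB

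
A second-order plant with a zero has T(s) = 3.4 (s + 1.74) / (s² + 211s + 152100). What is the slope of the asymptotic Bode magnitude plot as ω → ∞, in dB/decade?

With 1 zero and 2 poles, the high-frequency asymptotic slope is 20 × (1 − 2) = -20 dB/decade.

-20 dB/decade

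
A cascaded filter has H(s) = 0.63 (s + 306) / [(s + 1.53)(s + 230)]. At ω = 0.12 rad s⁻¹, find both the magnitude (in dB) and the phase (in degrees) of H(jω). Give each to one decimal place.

|H| = -5.3 dB, ∠H = -4.5°

|j0.12 + 306| = √(0.12² + 306²) = 306
|j0.12 + 1.53| = √(0.12² + 1.53²) = 1.535
|j0.12 + 230| = √(0.12² + 230²) = 230
|H(j0.12)| = 0.63 × 306 / (1.535 × 230) = 0.54615
20 log₁₀(0.54615) = -5.25 dB
∠(j0.12 + 306) = arctan(0.12/306) = 0.02°
∠(j0.12 + 1.53) = arctan(0.12/1.53) = 4.48°
∠(j0.12 + 230) = arctan(0.12/230) = 0.03°
∠H(j0.12) = 0.02° − (4.48° + 0.03°) = -4.49°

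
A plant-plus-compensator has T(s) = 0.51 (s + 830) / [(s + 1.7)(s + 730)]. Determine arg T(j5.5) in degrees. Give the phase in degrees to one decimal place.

∠(j5.5 + 830) = arctan(5.5/830) = 0.38°
∠(j5.5 + 1.7) = arctan(5.5/1.7) = 72.82°
∠(j5.5 + 730) = arctan(5.5/730) = 0.43°
∠T(j5.5) = 0.38° − (72.82° + 0.43°) = -72.88°

-72.9 deg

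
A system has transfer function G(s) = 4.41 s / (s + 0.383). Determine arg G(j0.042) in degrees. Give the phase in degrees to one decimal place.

∠(j0.042) = 90.00°
∠(j0.042 + 0.383) = arctan(0.042/0.383) = 6.26°
∠G(j0.042) = 90.00° − 6.26° = 83.74°

83.7 deg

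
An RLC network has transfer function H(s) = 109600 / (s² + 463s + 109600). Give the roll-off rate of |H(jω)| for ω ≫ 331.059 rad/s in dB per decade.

With 0 zeros and 2 poles, the high-frequency asymptotic slope is 20 × (0 − 2) = -40 dB/decade.

-40 dB/decade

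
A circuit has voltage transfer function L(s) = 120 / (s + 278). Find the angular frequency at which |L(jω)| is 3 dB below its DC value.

278 rad/s

For a single-pole low-pass, the −3 dB point is at the pole: ω = 278 rad/s.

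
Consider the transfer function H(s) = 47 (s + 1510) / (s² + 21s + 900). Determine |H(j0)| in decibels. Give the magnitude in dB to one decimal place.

37.9 dB

H(0) = 47 × 1510 / 900 = 78.856
20 log₁₀(78.856) = 37.94 dB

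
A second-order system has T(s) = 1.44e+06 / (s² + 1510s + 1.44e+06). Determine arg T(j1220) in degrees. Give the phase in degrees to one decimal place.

-91.5°

∠[(j1220)² + 1510(j1220) + 1.44e+06] = ∠[-48400 + j1.8422e+06] = 91.50°
∠T(j1220) = −91.50° = -91.50°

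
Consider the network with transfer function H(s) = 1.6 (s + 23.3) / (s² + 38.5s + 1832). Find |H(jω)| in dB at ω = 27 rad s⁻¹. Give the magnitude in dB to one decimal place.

-28.5 dB

|j27 + 23.3| = √(27² + 23.3²) = 35.66
|(j27)² + 38.5(j27) + 1832| = |1103 + j1039.5| = 1516
|H(j27)| = 1.6 × 35.66 / 1516 = 0.037649
20 log₁₀(0.037649) = -28.49 dB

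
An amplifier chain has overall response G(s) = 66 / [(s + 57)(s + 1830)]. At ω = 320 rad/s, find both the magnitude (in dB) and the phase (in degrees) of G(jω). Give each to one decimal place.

|G| = -79.2 dB, ∠G = -89.8°

|j320 + 57| = √(320² + 57²) = 325
|j320 + 1830| = √(320² + 1830²) = 1858
|G(j320)| = 66 / (325 × 1858) = 0.0001093
20 log₁₀(0.0001093) = -79.23 dB
∠(j320 + 57) = arctan(320/57) = 79.90°
∠(j320 + 1830) = arctan(320/1830) = 9.92°
∠G(j320) = − (79.90° + 9.92°) = -89.82°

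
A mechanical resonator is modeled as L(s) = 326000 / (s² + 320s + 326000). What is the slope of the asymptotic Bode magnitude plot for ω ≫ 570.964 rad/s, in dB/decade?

With 0 zeros and 2 poles, the high-frequency asymptotic slope is 20 × (0 − 2) = -40 dB/decade.

-40 dB/decade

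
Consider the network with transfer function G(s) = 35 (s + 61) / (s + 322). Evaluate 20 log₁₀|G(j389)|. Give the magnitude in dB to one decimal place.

|j389 + 61| = √(389² + 61²) = 393.8
|j389 + 322| = √(389² + 322²) = 505
|G(j389)| = 35 × 393.8 / 505 = 27.291
20 log₁₀(27.291) = 28.72 dB

28.7 dB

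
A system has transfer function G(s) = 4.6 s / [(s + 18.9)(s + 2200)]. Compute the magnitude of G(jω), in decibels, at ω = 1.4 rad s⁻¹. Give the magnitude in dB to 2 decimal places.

-76.22 dB

|j1.4| = 1.4
|j1.4 + 18.9| = √(1.4² + 18.9²) = 18.95
|j1.4 + 2200| = √(1.4² + 2200²) = 2200
|G(j1.4)| = 4.6 × 1.4 / (18.95 × 2200) = 0.00015446
20 log₁₀(0.00015446) = -76.224 dB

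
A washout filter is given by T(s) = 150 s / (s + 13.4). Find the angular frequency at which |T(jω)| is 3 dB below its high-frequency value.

For a single-pole high-pass, the −3 dB point is at the pole: ω = 13.4 rad/s.

13.4 rad/s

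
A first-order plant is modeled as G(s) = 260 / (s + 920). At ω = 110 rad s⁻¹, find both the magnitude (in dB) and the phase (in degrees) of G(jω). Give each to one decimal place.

|j110 + 920| = √(110² + 920²) = 926.6
|G(j110)| = 260 / 926.6 = 0.28061
20 log₁₀(0.28061) = -11.04 dB
∠(j110 + 920) = arctan(110/920) = 6.82°
∠G(j110) = −6.82° = -6.82°

|G| = -11.0 dB, ∠G = -6.8°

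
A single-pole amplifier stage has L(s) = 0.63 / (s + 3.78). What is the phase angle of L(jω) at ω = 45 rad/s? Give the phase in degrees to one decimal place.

∠(j45 + 3.78) = arctan(45/3.78) = 85.20°
∠L(j45) = −85.20° = -85.20°

-85.2°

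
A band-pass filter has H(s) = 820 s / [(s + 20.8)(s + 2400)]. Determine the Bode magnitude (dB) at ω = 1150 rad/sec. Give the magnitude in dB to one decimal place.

-10.2 dB

|j1150| = 1150
|j1150 + 20.8| = √(1150² + 20.8²) = 1150
|j1150 + 2400| = √(1150² + 2400²) = 2661
|H(j1150)| = 820 × 1150 / (1150 × 2661) = 0.30807
20 log₁₀(0.30807) = -10.23 dB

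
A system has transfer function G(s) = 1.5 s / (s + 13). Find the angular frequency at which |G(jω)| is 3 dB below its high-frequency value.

For a single-pole high-pass, the −3 dB point is at the pole: ω = 13 rad/sec.

13 rad/sec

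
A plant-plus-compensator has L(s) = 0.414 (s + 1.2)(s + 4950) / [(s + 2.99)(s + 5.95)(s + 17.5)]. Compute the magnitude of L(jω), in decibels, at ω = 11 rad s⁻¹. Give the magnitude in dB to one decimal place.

|j11 + 1.2| = √(11² + 1.2²) = 11.07
|j11 + 4950| = √(11² + 4950²) = 4950
|j11 + 2.99| = √(11² + 2.99²) = 11.4
|j11 + 5.95| = √(11² + 5.95²) = 12.51
|j11 + 17.5| = √(11² + 17.5²) = 20.67
|L(j11)| = 0.414 × 11.07 × 4950 / (11.4 × 12.51 × 20.67) = 7.6954
20 log₁₀(7.6954) = 17.72 dB

17.7 dB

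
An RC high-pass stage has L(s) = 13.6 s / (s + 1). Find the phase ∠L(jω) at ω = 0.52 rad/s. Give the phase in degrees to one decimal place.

∠(j0.52) = 90.00°
∠(j0.52 + 1) = arctan(0.52/1) = 27.47°
∠L(j0.52) = 90.00° − 27.47° = 62.53°

62.5°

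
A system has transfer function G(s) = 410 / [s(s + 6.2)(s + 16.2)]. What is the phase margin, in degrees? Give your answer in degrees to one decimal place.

48.6°

Gain crossover: |G(jω)| = 1 at ω ≈ 3.48 rad/s.
∠G(j3.48) = −90° − arctan(3.48/6.2) − arctan(3.48/16.2) ≈ -131.43°
PM = 180° + (-131.43°) = 48.57°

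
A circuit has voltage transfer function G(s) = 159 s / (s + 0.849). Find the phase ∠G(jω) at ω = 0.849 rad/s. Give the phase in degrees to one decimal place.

45.0°

∠(j0.849) = 90.00°
∠(j0.849 + 0.849) = arctan(0.849/0.849) = 45.00°
∠G(j0.849) = 90.00° − 45.00° = 45.00°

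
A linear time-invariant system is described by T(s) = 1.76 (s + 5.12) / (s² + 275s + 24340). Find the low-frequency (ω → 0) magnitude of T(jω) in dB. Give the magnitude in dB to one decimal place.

T(0) = 1.76 × 5.12 / 24340 = 0.00037022
20 log₁₀(0.00037022) = -68.63 dB

-68.6 dB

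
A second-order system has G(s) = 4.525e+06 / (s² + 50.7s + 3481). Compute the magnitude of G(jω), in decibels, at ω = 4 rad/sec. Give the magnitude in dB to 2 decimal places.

62.30 dB

|(j4)² + 50.7(j4) + 3481| = |3465 + j202.8| = 3471
|G(j4)| = 4.525e+06 / 3471 = 1303.7
20 log₁₀(1303.7) = 62.303 dB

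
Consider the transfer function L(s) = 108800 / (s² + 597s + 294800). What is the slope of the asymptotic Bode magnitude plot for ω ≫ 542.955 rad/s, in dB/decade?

With 0 zeros and 2 poles, the high-frequency asymptotic slope is 20 × (0 − 2) = -40 dB/decade.

-40 dB/decade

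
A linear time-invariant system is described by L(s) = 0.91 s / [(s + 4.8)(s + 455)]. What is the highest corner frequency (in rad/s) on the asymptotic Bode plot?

455 rad/s

Break frequencies occur at each pole and zero magnitude: 4.8 rad/s, 455 rad/s.
The highest is 455 rad/s.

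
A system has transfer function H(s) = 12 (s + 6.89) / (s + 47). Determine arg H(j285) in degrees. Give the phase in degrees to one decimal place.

∠(j285 + 6.89) = arctan(285/6.89) = 88.62°
∠(j285 + 47) = arctan(285/47) = 80.64°
∠H(j285) = 88.62° − 80.64° = 7.98°

8.0 deg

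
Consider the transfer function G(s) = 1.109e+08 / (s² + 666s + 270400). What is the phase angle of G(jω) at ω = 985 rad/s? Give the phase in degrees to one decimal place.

-136.9°

∠[(j985)² + 666(j985) + 270400] = ∠[-6.9982e+05 + j6.5601e+05] = 136.85°
∠G(j985) = −136.85° = -136.85°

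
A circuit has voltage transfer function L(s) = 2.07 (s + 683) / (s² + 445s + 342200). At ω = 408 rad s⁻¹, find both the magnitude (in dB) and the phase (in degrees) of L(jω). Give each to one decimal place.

|L| = -43.7 dB, ∠L = -15.1°

|j408 + 683| = √(408² + 683²) = 795.6
|(j408)² + 445(j408) + 342200| = |1.7574e+05 + j1.8156e+05| = 2.527e+05
|L(j408)| = 2.07 × 795.6 / 2.527e+05 = 0.0065176
20 log₁₀(0.0065176) = -43.72 dB
∠(j408 + 683) = arctan(408/683) = 30.85°
∠[(j408)² + 445(j408) + 342200] = ∠[1.7574e+05 + j1.8156e+05] = 45.93°
∠L(j408) = 30.85° − 45.93° = -15.08°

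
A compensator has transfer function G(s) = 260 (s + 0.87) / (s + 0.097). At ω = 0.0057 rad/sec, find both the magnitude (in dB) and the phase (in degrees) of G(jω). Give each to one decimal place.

|j0.0057 + 0.87| = √(0.0057² + 0.87²) = 0.87
|j0.0057 + 0.097| = √(0.0057² + 0.097²) = 0.09717
|G(j0.0057)| = 260 × 0.87 / 0.09717 = 2328
20 log₁₀(2328) = 67.34 dB
∠(j0.0057 + 0.87) = arctan(0.0057/0.87) = 0.38°
∠(j0.0057 + 0.097) = arctan(0.0057/0.097) = 3.36°
∠G(j0.0057) = 0.38° − 3.36° = -2.99°

|G| = 67.3 dB, ∠G = -3.0°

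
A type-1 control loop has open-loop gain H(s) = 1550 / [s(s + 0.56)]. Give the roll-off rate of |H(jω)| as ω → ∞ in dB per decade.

With 0 zeros and 2 poles, the high-frequency asymptotic slope is 20 × (0 − 2) = -40 dB/decade.

-40 dB/decade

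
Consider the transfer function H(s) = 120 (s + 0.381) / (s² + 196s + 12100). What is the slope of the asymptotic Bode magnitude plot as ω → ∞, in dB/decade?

With 1 zero and 2 poles, the high-frequency asymptotic slope is 20 × (1 − 2) = -20 dB/decade.

-20 dB/decade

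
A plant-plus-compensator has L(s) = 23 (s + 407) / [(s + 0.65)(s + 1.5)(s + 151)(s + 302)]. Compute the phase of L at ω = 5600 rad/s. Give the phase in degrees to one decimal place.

∠(j5600 + 407) = arctan(5600/407) = 85.84°
∠(j5600 + 0.65) = arctan(5600/0.65) = 89.99°
∠(j5600 + 1.5) = arctan(5600/1.5) = 89.98°
∠(j5600 + 151) = arctan(5600/151) = 88.46°
∠(j5600 + 302) = arctan(5600/302) = 86.91°
∠L(j5600) = 85.84° − (89.99° + 89.98° + 88.46° + 86.91°) = -269.50°

-269.5 deg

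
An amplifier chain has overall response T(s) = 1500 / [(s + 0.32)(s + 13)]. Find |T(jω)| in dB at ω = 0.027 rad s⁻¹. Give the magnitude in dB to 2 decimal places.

|j0.027 + 0.32| = √(0.027² + 0.32²) = 0.3211
|j0.027 + 13| = √(0.027² + 13²) = 13
|T(j0.027)| = 1500 / (0.3211 × 13) = 359.3
20 log₁₀(359.3) = 51.109 dB

51.11 dB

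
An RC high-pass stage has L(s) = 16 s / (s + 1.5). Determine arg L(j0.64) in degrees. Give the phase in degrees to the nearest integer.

67°

∠(j0.64) = 90.00°
∠(j0.64 + 1.5) = arctan(0.64/1.5) = 23.11°
∠L(j0.64) = 90.00° − 23.11° = 66.89°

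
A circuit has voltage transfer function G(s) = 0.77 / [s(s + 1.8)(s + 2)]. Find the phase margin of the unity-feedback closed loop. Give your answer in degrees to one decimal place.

Gain crossover: |G(jω)| = 1 at ω ≈ 0.211 rad/sec.
∠G(j0.211) = −90° − arctan(0.211/1.8) − arctan(0.211/2) ≈ -102.72°
PM = 180° + (-102.72°) = 77.28°

77.3°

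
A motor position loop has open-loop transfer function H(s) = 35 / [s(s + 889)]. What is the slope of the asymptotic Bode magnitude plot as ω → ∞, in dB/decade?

-40 dB/decade

With 0 zeros and 2 poles, the high-frequency asymptotic slope is 20 × (0 − 2) = -40 dB/decade.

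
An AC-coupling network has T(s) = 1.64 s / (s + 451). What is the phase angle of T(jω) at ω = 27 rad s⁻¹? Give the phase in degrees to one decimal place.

∠(j27) = 90.00°
∠(j27 + 451) = arctan(27/451) = 3.43°
∠T(j27) = 90.00° − 3.43° = 86.57°

86.6°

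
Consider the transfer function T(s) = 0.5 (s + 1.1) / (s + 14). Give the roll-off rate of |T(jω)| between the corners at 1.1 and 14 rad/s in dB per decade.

In this band the factors already past their corner are: zero at 1.1; net slope = 20 dB/decade.

20 dB/decade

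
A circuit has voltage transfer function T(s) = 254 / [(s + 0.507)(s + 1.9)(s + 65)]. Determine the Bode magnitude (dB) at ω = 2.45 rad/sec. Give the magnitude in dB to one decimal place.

-6.0 dB

|j2.45 + 0.507| = √(2.45² + 0.507²) = 2.502
|j2.45 + 1.9| = √(2.45² + 1.9²) = 3.1
|j2.45 + 65| = √(2.45² + 65²) = 65.05
|T(j2.45)| = 254 / (2.502 × 3.1 × 65.05) = 0.50341
20 log₁₀(0.50341) = -5.96 dB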